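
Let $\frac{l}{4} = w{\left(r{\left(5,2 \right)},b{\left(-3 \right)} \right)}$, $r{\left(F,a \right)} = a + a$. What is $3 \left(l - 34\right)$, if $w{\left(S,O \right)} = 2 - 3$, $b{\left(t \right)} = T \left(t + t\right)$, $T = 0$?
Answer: $-114$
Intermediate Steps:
$r{\left(F,a \right)} = 2 a$
$b{\left(t \right)} = 0$ ($b{\left(t \right)} = 0 \left(t + t\right) = 0 \cdot 2 t = 0$)
$w{\left(S,O \right)} = -1$ ($w{\left(S,O \right)} = 2 - 3 = -1$)
$l = -4$ ($l = 4 \left(-1\right) = -4$)
$3 \left(l - 34\right) = 3 \left(-4 - 34\right) = 3 \left(-38\right) = -114$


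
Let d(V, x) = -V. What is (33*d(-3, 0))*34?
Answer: 3366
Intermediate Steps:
(33*d(-3, 0))*34 = (33*(-1*(-3)))*34 = (33*3)*34 = 99*34 = 3366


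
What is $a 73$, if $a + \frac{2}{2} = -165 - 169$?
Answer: $-24455$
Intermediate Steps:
$a = -335$ ($a = -1 - 334 = -335$)
$a 73 = \left(-335\right) 73 = -24455$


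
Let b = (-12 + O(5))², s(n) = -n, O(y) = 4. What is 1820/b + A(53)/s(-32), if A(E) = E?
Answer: 963/32 ≈ 30.094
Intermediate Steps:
b = 64 (b = (-12 + 4)² = (-8)² = 64)
1820/b + A(53)/s(-32) = 1820/64 + 53/((-1*(-32))) = 1820*(1/64) + 53/32 = 455/16 + 53*(1/32) = 455/16 + 53/32 = 963/32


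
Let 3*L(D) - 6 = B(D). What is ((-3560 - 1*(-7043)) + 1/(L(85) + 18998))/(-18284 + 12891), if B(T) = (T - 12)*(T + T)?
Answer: -241755033/374328130 ≈ -0.64584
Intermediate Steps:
B(T) = 2*T*(-12 + T) (B(T) = (-12 + T)*(2*T) = 2*T*(-12 + T))
L(D) = 2 + 2*D*(-12 + D)/3 (L(D) = 2 + (2*D*(-12 + D))/3 = 2 + 2*D*(-12 + D)/3)
((-3560 - 1*(-7043)) + 1/(L(85) + 18998))/(-18284 + 12891) = ((-3560 - 1*(-7043)) + 1/((2 + (⅔)*85*(-12 + 85)) + 18998))/(-18284 + 12891) = ((-3560 + 7043) + 1/((2 + (⅔)*85*73) + 18998))/(-5393) = (3483 + 1/((2 + 12410/3) + 18998))*(-1/5393) = (3483 + 1/(12416/3 + 18998))*(-1/5393) = (3483 + 1/(69410/3))*(-1/5393) = (3483 + 3/69410)*(-1/5393) = (241755033/69410)*(-1/5393) = -241755033/374328130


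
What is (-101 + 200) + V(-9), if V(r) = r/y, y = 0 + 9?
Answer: 98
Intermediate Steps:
y = 9
V(r) = r/9
(-101 + 200) + V(-9) = (-101 + 200) + (⅑)*(-9) = 99 - 1 = 98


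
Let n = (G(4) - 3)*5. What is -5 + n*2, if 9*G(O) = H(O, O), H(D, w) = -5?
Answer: -365/9 ≈ -40.556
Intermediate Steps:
G(O) = -5/9 (G(O) = (⅑)*(-5) = -5/9)
n = -160/9 (n = (-5/9 - 3)*5 = -32/9*5 = -160/9 ≈ -17.778)
-5 + n*2 = -5 - 160/9*2 = -5 - 320/9 = -365/9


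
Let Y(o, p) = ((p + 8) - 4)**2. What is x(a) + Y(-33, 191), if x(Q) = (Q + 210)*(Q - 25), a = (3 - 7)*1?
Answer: 32051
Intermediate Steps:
Y(o, p) = (4 + p)**2 (Y(o, p) = ((8 + p) - 4)**2 = (4 + p)**2)
a = -4 (a = -4*1 = -4)
x(Q) = (-25 + Q)*(210 + Q) (x(Q) = (210 + Q)*(-25 + Q) = (-25 + Q)*(210 + Q))
x(a) + Y(-33, 191) = (-5250 + (-4)**2 + 185*(-4)) + (4 + 191)**2 = (-5250 + 16 - 740) + 195**2 = -5974 + 38025 = 32051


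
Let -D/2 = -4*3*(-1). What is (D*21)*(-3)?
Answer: 1512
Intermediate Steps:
D = -24 (D = -2*(-4*3)*(-1) = -(-24)*(-1) = -2*12 = -24)
(D*21)*(-3) = -24*21*(-3) = -504*(-3) = 1512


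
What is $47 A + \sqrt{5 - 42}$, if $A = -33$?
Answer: $-1551 + i \sqrt{37} \approx -1551.0 + 6.0828 i$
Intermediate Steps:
$47 A + \sqrt{5 - 42} = 47 \left(-33\right) + \sqrt{5 - 42} = -1551 + \sqrt{-37} = -1551 + i \sqrt{37}$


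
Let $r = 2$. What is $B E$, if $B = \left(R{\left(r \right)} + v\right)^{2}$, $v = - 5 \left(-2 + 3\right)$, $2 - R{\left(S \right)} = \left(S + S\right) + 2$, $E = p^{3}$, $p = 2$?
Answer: $648$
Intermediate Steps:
$E = 8$ ($E = 2^{3} = 8$)
$R{\left(S \right)} = - 2 S$ ($R{\left(S \right)} = 2 - \left(\left(S + S\right) + 2\right) = 2 - \left(2 S + 2\right) = 2 - \left(2 + 2 S\right) = - 2 S$)
$v = -5$ ($v = \left(-5\right) 1 = -5$)
$B = 81$ ($B = \left(\left(-2\right) 2 - 5\right)^{2} = \left(-4 - 5\right)^{2} = \left(-9\right)^{2} = 81$)
$B E = 81 \cdot 8 = 648$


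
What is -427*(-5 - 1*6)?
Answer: 4697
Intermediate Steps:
-427*(-5 - 1*6) = -427*(-5 - 6) = -427*(-11) = 4697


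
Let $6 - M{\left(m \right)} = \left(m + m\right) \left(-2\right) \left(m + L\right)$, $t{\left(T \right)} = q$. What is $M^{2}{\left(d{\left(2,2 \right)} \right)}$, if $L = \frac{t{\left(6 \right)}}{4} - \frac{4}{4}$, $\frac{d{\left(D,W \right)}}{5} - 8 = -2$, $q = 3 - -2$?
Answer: $13220496$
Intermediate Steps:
$q = 5$ ($q = 3 + 2 = 5$)
$t{\left(T \right)} = 5$
$d{\left(D,W \right)} = 30$ ($d{\left(D,W \right)} = 40 + 5 \left(-2\right) = 40 - 10 = 30$)
$L = \frac{1}{4}$ ($L = \frac{5}{4} - \frac{4}{4} = 5 \cdot \frac{1}{4} - 1 = \frac{5}{4} - 1 = \frac{1}{4} \approx 0.25$)
$M{\left(m \right)} = 6 + 4 m \left(\frac{1}{4} + m\right)$ ($M{\left(m \right)} = 6 - \left(m + m\right) \left(-2\right) \left(m + \frac{1}{4}\right) = 6 - 2 m \left(-2\right) \left(\frac{1}{4} + m\right) = 6 - - 4 m \left(\frac{1}{4} + m\right) = 6 + 4 m \left(\frac{1}{4} + m\right)$)
$M^{2}{\left(d{\left(2,2 \right)} \right)} = \left(6 + 30 + 4 \cdot 30^{2}\right)^{2} = \left(6 + 30 + 4 \cdot 900\right)^{2} = \left(6 + 30 + 3600\right)^{2} = 3636^{2} = 13220496$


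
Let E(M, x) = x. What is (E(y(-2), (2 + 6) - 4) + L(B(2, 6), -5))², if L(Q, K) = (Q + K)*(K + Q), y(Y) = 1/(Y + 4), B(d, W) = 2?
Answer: 169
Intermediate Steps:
y(Y) = 1/(4 + Y)
L(Q, K) = (K + Q)² (L(Q, K) = (K + Q)*(K + Q) = (K + Q)²)
(E(y(-2), (2 + 6) - 4) + L(B(2, 6), -5))² = (((2 + 6) - 4) + (-5 + 2)²)² = ((8 - 4) + (-3)²)² = (4 + 9)² = 13² = 169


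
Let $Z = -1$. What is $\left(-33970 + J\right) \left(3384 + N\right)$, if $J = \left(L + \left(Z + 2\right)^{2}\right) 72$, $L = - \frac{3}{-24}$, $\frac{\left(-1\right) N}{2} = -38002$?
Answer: $-2690379932$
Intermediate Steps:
$N = 76004$ ($N = \left(-2\right) \left(-38002\right) = 76004$)
$L = \frac{1}{8}$ ($L = \left(-3\right) \left(- \frac{1}{24}\right) = \frac{1}{8} \approx 0.125$)
$J = 81$ ($J = \left(\frac{1}{8} + \left(-1 + 2\right)^{2}\right) 72 = \left(\frac{1}{8} + 1^{2}\right) 72 = \left(\frac{1}{8} + 1\right) 72 = \frac{9}{8} \cdot 72 = 81$)
$\left(-33970 + J\right) \left(3384 + N\right) = \left(-33970 + 81\right) \left(3384 + 76004\right) = \left(-33889\right) 79388 = -2690379932$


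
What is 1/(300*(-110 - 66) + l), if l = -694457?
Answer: -1/747257 ≈ -1.3382e-6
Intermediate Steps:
1/(300*(-110 - 66) + l) = 1/(300*(-110 - 66) - 694457) = 1/(300*(-176) - 694457) = 1/(-52800 - 694457) = 1/(-747257) = -1/747257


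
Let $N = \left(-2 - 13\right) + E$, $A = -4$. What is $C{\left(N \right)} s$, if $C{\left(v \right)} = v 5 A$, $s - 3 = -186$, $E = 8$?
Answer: $-25620$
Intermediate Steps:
$s = -183$ ($s = 3 - 186 = -183$)
$N = -7$ ($N = \left(-2 - 13\right) + 8 = -15 + 8 = -7$)
$C{\left(v \right)} = - 20 v$ ($C{\left(v \right)} = v 5 \left(-4\right) = 5 v \left(-4\right) = - 20 v$)
$C{\left(N \right)} s = \left(-20\right) \left(-7\right) \left(-183\right) = 140 \left(-183\right) = -25620$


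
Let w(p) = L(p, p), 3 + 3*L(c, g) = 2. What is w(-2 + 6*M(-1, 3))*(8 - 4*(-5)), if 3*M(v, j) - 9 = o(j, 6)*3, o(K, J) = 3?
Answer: -28/3 ≈ -9.3333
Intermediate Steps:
M(v, j) = 6 (M(v, j) = 3 + (3*3)/3 = 3 + (⅓)*9 = 3 + 3 = 6)
L(c, g) = -⅓ (L(c, g) = -1 + (⅓)*2 = -1 + ⅔ = -⅓)
w(p) = -⅓
w(-2 + 6*M(-1, 3))*(8 - 4*(-5)) = -(8 - 4*(-5))/3 = -(8 + 20)/3 = -⅓*28 = -28/3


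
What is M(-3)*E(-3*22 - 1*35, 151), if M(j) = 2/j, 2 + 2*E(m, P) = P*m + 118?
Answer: 5045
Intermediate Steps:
E(m, P) = 58 + P*m/2 (E(m, P) = -1 + (P*m + 118)/2 = -1 + (118 + P*m)/2 = -1 + (59 + P*m/2) = 58 + P*m/2)
M(-3)*E(-3*22 - 1*35, 151) = (2/(-3))*(58 + (1/2)*151*(-3*22 - 1*35)) = (2*(-1/3))*(58 + (1/2)*151*(-66 - 35)) = -2*(58 + (1/2)*151*(-101))/3 = -2*(58 - 15251/2)/3 = -2/3*(-15135/2) = 5045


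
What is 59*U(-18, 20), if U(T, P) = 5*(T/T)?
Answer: 295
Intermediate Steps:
U(T, P) = 5 (U(T, P) = 5*1 = 5)
59*U(-18, 20) = 59*5 = 295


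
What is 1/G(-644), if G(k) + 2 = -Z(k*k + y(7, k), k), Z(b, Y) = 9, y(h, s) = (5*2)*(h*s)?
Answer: -1/11 ≈ -0.090909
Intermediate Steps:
y(h, s) = 10*h*s (y(h, s) = 10*(h*s) = 10*h*s)
G(k) = -11 (G(k) = -2 - 1*9 = -2 - 9 = -11)
1/G(-644) = 1/(-11) = -1/11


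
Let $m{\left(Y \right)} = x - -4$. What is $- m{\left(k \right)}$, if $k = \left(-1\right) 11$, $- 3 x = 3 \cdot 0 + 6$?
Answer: $-2$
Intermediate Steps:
$x = -2$ ($x = - \frac{3 \cdot 0 + 6}{3} = - \frac{0 + 6}{3} = \left(- \frac{1}{3}\right) 6 = -2$)
$k = -11$
$m{\left(Y \right)} = 2$ ($m{\left(Y \right)} = -2 - -4 = -2 + 4 = 2$)
$- m{\left(k \right)} = \left(-1\right) 2 = -2$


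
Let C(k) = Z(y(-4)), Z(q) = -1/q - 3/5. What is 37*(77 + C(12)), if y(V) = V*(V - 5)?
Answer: 508639/180 ≈ 2825.8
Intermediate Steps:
y(V) = V*(-5 + V)
Z(q) = -⅗ - 1/q (Z(q) = -1/q - 3*⅕ = -1/q - ⅗ = -⅗ - 1/q)
C(k) = -113/180 (C(k) = -⅗ - 1/((-4*(-5 - 4))) = -⅗ - 1/((-4*(-9))) = -⅗ - 1/36 = -113/180)
37*(77 + C(12)) = 37*(77 - 113/180) = 37*(13747/180) = 508639/180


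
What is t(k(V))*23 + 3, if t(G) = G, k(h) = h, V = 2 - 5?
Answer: -66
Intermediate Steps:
V = -3
t(k(V))*23 + 3 = -3*23 + 3 = -69 + 3 = -66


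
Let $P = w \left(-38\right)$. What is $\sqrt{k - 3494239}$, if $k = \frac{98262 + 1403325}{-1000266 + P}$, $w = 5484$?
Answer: $\frac{i \sqrt{567175044161980738}}{402886} \approx 1869.3 i$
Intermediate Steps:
$P = -208392$ ($P = 5484 \left(-38\right) = -208392$)
$k = - \frac{500529}{402886}$ ($k = \frac{98262 + 1403325}{-1000266 - 208392} = \frac{1501587}{-1208658} = 1501587 \left(- \frac{1}{1208658}\right) = - \frac{500529}{402886} \approx -1.2424$)
$\sqrt{k - 3494239} = \sqrt{- \frac{500529}{402886} - 3494239} = \sqrt{- \frac{1407780474283}{402886}} = \frac{i \sqrt{567175044161980738}}{402886}$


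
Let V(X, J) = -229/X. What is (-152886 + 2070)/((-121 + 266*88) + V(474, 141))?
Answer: -71486784/11037809 ≈ -6.4765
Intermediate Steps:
(-152886 + 2070)/((-121 + 266*88) + V(474, 141)) = (-152886 + 2070)/((-121 + 266*88) - 229/474) = -150816/((-121 + 23408) - 229*1/474) = -150816/(23287 - 229/474) = -150816/11037809/474 = -150816*474/11037809 = -71486784/11037809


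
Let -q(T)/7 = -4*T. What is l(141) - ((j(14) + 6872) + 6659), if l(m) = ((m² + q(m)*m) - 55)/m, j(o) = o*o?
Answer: -1359013/141 ≈ -9638.4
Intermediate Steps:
q(T) = 28*T (q(T) = -(-28)*T = 28*T)
j(o) = o²
l(m) = (-55 + 29*m²)/m (l(m) = ((m² + (28*m)*m) - 55)/m = ((m² + 28*m²) - 55)/m = (29*m² - 55)/m = (-55 + 29*m²)/m)
l(141) - ((j(14) + 6872) + 6659) = (-55/141 + 29*141) - ((14² + 6872) + 6659) = (-55*1/141 + 4089) - ((196 + 6872) + 6659) = (-55/141 + 4089) - (7068 + 6659) = 576494/141 - 1*13727 = 576494/141 - 13727 = -1359013/141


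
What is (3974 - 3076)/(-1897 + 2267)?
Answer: 449/185 ≈ 2.4270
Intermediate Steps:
(3974 - 3076)/(-1897 + 2267) = 898/370 = 898*(1/370) = 449/185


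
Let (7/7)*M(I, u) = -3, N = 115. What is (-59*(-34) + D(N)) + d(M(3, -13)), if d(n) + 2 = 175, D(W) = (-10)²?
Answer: 2279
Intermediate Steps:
D(W) = 100
M(I, u) = -3
d(n) = 173 (d(n) = -2 + 175 = 173)
(-59*(-34) + D(N)) + d(M(3, -13)) = (-59*(-34) + 100) + 173 = (2006 + 100) + 173 = 2106 + 173 = 2279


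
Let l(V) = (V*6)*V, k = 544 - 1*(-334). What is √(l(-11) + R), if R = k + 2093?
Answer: √3697 ≈ 60.803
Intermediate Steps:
k = 878 (k = 544 + 334 = 878)
l(V) = 6*V² (l(V) = (6*V)*V = 6*V²)
R = 2971 (R = 878 + 2093 = 2971)
√(l(-11) + R) = √(6*(-11)² + 2971) = √(6*121 + 2971) = √(726 + 2971) = √3697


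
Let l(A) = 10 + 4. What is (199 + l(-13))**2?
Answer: 45369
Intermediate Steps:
l(A) = 14
(199 + l(-13))**2 = (199 + 14)**2 = 213**2 = 45369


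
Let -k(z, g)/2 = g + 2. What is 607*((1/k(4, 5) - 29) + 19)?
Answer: -85587/14 ≈ -6113.4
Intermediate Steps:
k(z, g) = -4 - 2*g (k(z, g) = -2*(g + 2) = -2*(2 + g) = -4 - 2*g)
607*((1/k(4, 5) - 29) + 19) = 607*((1/(-4 - 2*5) - 29) + 19) = 607*((1/(-4 - 10) - 29) + 19) = 607*((1/(-14) - 29) + 19) = 607*((-1/14 - 29) + 19) = 607*(-407/14 + 19) = 607*(-141/14) = -85587/14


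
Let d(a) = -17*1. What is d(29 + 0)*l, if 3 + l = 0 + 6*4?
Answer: -357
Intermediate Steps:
l = 21 (l = -3 + (0 + 6*4) = -3 + (0 + 24) = -3 + 24 = 21)
d(a) = -17
d(29 + 0)*l = -17*21 = -357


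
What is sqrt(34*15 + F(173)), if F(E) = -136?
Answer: sqrt(374) ≈ 19.339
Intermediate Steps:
sqrt(34*15 + F(173)) = sqrt(34*15 - 136) = sqrt(510 - 136) = sqrt(374)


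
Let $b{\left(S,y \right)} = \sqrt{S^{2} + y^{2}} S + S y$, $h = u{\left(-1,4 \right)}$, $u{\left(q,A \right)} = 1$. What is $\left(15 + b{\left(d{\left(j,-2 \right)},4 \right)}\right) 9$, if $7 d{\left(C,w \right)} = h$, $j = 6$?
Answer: $\frac{981}{7} + \frac{9 \sqrt{785}}{49} \approx 145.29$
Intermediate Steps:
$h = 1$
$d{\left(C,w \right)} = \frac{1}{7}$ ($d{\left(C,w \right)} = \frac{1}{7} \cdot 1 = \frac{1}{7}$)
$b{\left(S,y \right)} = S y + S \sqrt{S^{2} + y^{2}}$ ($b{\left(S,y \right)} = S \sqrt{S^{2} + y^{2}} + S y = S y + S \sqrt{S^{2} + y^{2}}$)
$\left(15 + b{\left(d{\left(j,-2 \right)},4 \right)}\right) 9 = \left(15 + \frac{4 + \sqrt{\left(\frac{1}{7}\right)^{2} + 4^{2}}}{7}\right) 9 = \left(15 + \frac{4 + \sqrt{\frac{1}{49} + 16}}{7}\right) 9 = \left(15 + \frac{4 + \sqrt{\frac{785}{49}}}{7}\right) 9 = \left(15 + \frac{4 + \frac{\sqrt{785}}{7}}{7}\right) 9 = \left(15 + \left(\frac{4}{7} + \frac{\sqrt{785}}{49}\right)\right) 9 = \left(\frac{109}{7} + \frac{\sqrt{785}}{49}\right) 9 = \frac{981}{7} + \frac{9 \sqrt{785}}{49}$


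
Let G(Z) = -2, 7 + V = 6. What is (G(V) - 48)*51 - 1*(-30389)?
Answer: 27839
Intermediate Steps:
V = -1 (V = -7 + 6 = -1)
(G(V) - 48)*51 - 1*(-30389) = (-2 - 48)*51 - 1*(-30389) = -50*51 + 30389 = -2550 + 30389 = 27839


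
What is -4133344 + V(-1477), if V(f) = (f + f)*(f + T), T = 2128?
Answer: -6056398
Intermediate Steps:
V(f) = 2*f*(2128 + f) (V(f) = (f + f)*(f + 2128) = (2*f)*(2128 + f) = 2*f*(2128 + f))
-4133344 + V(-1477) = -4133344 + 2*(-1477)*(2128 - 1477) = -4133344 + 2*(-1477)*651 = -4133344 - 1923054 = -6056398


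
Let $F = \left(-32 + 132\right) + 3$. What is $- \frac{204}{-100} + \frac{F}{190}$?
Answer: $\frac{2453}{950} \approx 2.5821$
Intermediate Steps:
$F = 103$ ($F = 100 + 3 = 103$)
$- \frac{204}{-100} + \frac{F}{190} = - \frac{204}{-100} + \frac{103}{190} = \left(-204\right) \left(- \frac{1}{100}\right) + 103 \cdot \frac{1}{190} = \frac{51}{25} + \frac{103}{190} = \frac{2453}{950}$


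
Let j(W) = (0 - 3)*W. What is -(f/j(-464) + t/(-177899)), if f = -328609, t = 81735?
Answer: 58572987611/247635408 ≈ 236.53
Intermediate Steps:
j(W) = -3*W
-(f/j(-464) + t/(-177899)) = -(-328609/((-3*(-464))) + 81735/(-177899)) = -(-328609/1392 + 81735*(-1/177899)) = -(-328609*1/1392 - 81735/177899) = -(-328609/1392 - 81735/177899) = -1*(-58572987611/247635408) = 58572987611/247635408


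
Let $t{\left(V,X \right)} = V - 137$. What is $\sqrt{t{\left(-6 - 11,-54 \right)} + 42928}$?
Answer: $\sqrt{42774} \approx 206.82$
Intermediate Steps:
$t{\left(V,X \right)} = -137 + V$
$\sqrt{t{\left(-6 - 11,-54 \right)} + 42928} = \sqrt{\left(-137 - 17\right) + 42928} = \sqrt{-154 + 42928} = \sqrt{42774}$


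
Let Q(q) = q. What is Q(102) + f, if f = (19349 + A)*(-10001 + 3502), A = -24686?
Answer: 34685265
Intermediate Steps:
f = 34685163 (f = (19349 - 24686)*(-10001 + 3502) = -5337*(-6499) = 34685163)
Q(102) + f = 102 + 34685163 = 34685265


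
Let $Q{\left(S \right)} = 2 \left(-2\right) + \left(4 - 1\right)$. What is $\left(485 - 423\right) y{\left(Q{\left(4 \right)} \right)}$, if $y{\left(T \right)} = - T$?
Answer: $62$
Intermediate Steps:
$Q{\left(S \right)} = -1$ ($Q{\left(S \right)} = -4 + \left(4 - 1\right) = -4 + 3 = -1$)
$\left(485 - 423\right) y{\left(Q{\left(4 \right)} \right)} = \left(485 - 423\right) \left(\left(-1\right) \left(-1\right)\right) = 62 \cdot 1 = 62$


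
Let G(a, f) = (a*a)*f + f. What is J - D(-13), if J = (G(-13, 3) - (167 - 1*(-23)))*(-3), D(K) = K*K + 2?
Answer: -1131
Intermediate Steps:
G(a, f) = f + f*a² (G(a, f) = a²*f + f = f*a² + f = f + f*a²)
D(K) = 2 + K² (D(K) = K² + 2 = 2 + K²)
J = -960 (J = (3*(1 + (-13)²) - (167 - 1*(-23)))*(-3) = (3*(1 + 169) - (167 + 23))*(-3) = (3*170 - 1*190)*(-3) = (510 - 190)*(-3) = 320*(-3) = -960)
J - D(-13) = -960 - (2 + (-13)²) = -960 - (2 + 169) = -960 - 1*171 = -960 - 171 = -1131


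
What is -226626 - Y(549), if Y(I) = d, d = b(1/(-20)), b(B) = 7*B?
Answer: -4532513/20 ≈ -2.2663e+5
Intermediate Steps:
d = -7/20 (d = 7/(-20) = 7*(-1/20) = -7/20 ≈ -0.35000)
Y(I) = -7/20
-226626 - Y(549) = -226626 - 1*(-7/20) = -226626 + 7/20 = -4532513/20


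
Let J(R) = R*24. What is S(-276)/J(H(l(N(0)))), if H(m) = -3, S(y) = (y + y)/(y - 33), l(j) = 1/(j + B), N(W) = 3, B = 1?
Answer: -23/927 ≈ -0.024811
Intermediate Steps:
l(j) = 1/(1 + j) (l(j) = 1/(j + 1) = 1/(1 + j))
S(y) = 2*y/(-33 + y) (S(y) = (2*y)/(-33 + y) = 2*y/(-33 + y))
J(R) = 24*R
S(-276)/J(H(l(N(0)))) = (2*(-276)/(-33 - 276))/((24*(-3))) = (2*(-276)/(-309))/(-72) = (2*(-276)*(-1/309))*(-1/72) = (184/103)*(-1/72) = -23/927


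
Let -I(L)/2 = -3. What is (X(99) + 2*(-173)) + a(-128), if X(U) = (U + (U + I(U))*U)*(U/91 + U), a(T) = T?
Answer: 95536218/91 ≈ 1.0498e+6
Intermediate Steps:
I(L) = 6 (I(L) = -2*(-3) = 6)
X(U) = 92*U*(U + U*(6 + U))/91 (X(U) = (U + (U + 6)*U)*(U/91 + U) = (U + (6 + U)*U)*(U*(1/91) + U) = (U + U*(6 + U))*(U/91 + U) = (U + U*(6 + U))*(92*U/91) = 92*U*(U + U*(6 + U))/91)
(X(99) + 2*(-173)) + a(-128) = ((92/91)*99**2*(7 + 99) + 2*(-173)) - 128 = ((92/91)*9801*106 - 346) - 128 = (95579352/91 - 346) - 128 = 95547866/91 - 128 = 95536218/91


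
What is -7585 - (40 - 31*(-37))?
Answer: -8772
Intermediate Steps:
-7585 - (40 - 31*(-37)) = -7585 - (40 + 1147) = -7585 - 1*1187 = -7585 - 1187 = -8772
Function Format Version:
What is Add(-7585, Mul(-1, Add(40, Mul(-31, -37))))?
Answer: -8772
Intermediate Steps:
Add(-7585, Mul(-1, Add(40, Mul(-31, -37)))) = Add(-7585, Mul(-1, Add(40, 1147))) = Add(-7585, Mul(-1, 1187)) = Add(-7585, -1187) = -8772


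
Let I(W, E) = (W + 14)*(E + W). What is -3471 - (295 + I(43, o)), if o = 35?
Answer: -8212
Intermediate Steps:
I(W, E) = (14 + W)*(E + W)
-3471 - (295 + I(43, o)) = -3471 - (295 + (43² + 14*35 + 14*43 + 35*43)) = -3471 - (295 + (1849 + 490 + 602 + 1505)) = -3471 - (295 + 4446) = -3471 - 1*4741 = -3471 - 4741 = -8212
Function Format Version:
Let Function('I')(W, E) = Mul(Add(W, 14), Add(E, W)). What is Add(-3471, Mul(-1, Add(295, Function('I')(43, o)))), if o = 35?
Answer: -8212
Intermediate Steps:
Function('I')(W, E) = Mul(Add(14, W), Add(E, W))
Add(-3471, Mul(-1, Add(295, Function('I')(43, o)))) = Add(-3471, Mul(-1, Add(295, Add(Pow(43, 2), Mul(14, 35), Mul(14, 43), Mul(35, 43))))) = Add(-3471, Mul(-1, Add(295, Add(1849, 490, 602, 1505)))) = Add(-3471, Mul(-1, Add(295, 4446))) = Add(-3471, Mul(-1, 4741)) = Add(-3471, -4741) = -8212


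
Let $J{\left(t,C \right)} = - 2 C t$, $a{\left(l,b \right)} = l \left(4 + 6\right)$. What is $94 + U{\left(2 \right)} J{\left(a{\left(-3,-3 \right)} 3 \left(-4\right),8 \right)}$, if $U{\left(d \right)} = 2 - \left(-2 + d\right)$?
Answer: $-11426$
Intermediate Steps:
$a{\left(l,b \right)} = 10 l$ ($a{\left(l,b \right)} = l 10 = 10 l$)
$U{\left(d \right)} = 4 - d$
$J{\left(t,C \right)} = - 2 C t$
$94 + U{\left(2 \right)} J{\left(a{\left(-3,-3 \right)} 3 \left(-4\right),8 \right)} = 94 + \left(4 - 2\right) \left(\left(-2\right) 8 \cdot 10 \left(-3\right) 3 \left(-4\right)\right) = 94 + \left(4 - 2\right) \left(\left(-2\right) 8 \left(-30\right) 3 \left(-4\right)\right) = 94 + 2 \left(\left(-2\right) 8 \left(\left(-90\right) \left(-4\right)\right)\right) = 94 + 2 \left(\left(-2\right) 8 \cdot 360\right) = 94 + 2 \left(-5760\right) = 94 - 11520 = -11426$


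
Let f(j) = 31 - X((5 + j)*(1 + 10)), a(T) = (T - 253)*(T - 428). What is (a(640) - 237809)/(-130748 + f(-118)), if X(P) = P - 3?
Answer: 155765/129471 ≈ 1.2031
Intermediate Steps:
X(P) = -3 + P
a(T) = (-428 + T)*(-253 + T) (a(T) = (-253 + T)*(-428 + T) = (-428 + T)*(-253 + T))
f(j) = -21 - 11*j (f(j) = 31 - (-3 + (5 + j)*(1 + 10)) = 31 - (-3 + (5 + j)*11) = 31 - (-3 + (55 + 11*j)) = 31 - (52 + 11*j) = 31 + (-52 - 11*j) = -21 - 11*j)
(a(640) - 237809)/(-130748 + f(-118)) = ((108284 + 640**2 - 681*640) - 237809)/(-130748 + (-21 - 11*(-118))) = ((108284 + 409600 - 435840) - 237809)/(-130748 + (-21 + 1298)) = (82044 - 237809)/(-130748 + 1277) = -155765/(-129471) = -155765*(-1/129471) = 155765/129471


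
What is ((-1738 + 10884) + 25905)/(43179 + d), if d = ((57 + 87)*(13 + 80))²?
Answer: 35051/179388843 ≈ 0.00019539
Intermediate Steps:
d = 179345664 (d = (144*93)² = 13392² = 179345664)
((-1738 + 10884) + 25905)/(43179 + d) = ((-1738 + 10884) + 25905)/(43179 + 179345664) = (9146 + 25905)/179388843 = 35051*(1/179388843) = 35051/179388843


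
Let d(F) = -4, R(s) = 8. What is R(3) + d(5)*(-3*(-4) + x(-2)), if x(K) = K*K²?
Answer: -8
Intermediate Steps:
x(K) = K³
R(3) + d(5)*(-3*(-4) + x(-2)) = 8 - 4*(-3*(-4) + (-2)³) = 8 - 4*(12 - 8) = 8 - 4*4 = 8 - 16 = -8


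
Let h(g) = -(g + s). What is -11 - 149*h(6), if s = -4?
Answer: 287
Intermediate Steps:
h(g) = 4 - g (h(g) = -(g - 4) = -(-4 + g) = 4 - g)
-11 - 149*h(6) = -11 - 149*(4 - 1*6) = -11 - 149*(4 - 6) = -11 - 149*(-2) = -11 + 298 = 287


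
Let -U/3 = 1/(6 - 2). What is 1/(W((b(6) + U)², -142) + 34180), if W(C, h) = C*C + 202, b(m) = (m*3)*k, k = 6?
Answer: 256/33879891473 ≈ 7.5561e-9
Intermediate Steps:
b(m) = 18*m (b(m) = (m*3)*6 = (3*m)*6 = 18*m)
U = -¾ (U = -3/(6 - 2) = -3/4 = -3*¼ = -¾ ≈ -0.75000)
W(C, h) = 202 + C² (W(C, h) = C² + 202 = 202 + C²)
1/(W((b(6) + U)², -142) + 34180) = 1/((202 + ((18*6 - ¾)²)²) + 34180) = 1/((202 + ((108 - ¾)²)²) + 34180) = 1/((202 + ((429/4)²)²) + 34180) = 1/((202 + (184041/16)²) + 34180) = 1/((202 + 33871089681/256) + 34180) = 1/(33871141393/256 + 34180) = 1/(33879891473/256) = 256/33879891473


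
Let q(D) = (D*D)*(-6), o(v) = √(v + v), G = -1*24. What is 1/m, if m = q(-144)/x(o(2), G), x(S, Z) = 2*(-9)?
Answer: 1/6912 ≈ 0.00014468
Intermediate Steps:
G = -24
o(v) = √2*√v (o(v) = √(2*v) = √2*√v)
x(S, Z) = -18
q(D) = -6*D² (q(D) = D²*(-6) = -6*D²)
m = 6912 (m = -6*(-144)²/(-18) = -6*20736*(-1/18) = -124416*(-1/18) = 6912)
1/m = 1/6912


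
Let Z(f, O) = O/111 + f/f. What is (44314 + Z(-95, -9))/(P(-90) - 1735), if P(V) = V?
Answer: -1639652/67525 ≈ -24.282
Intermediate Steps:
Z(f, O) = 1 + O/111 (Z(f, O) = O*(1/111) + 1 = O/111 + 1 = 1 + O/111)
(44314 + Z(-95, -9))/(P(-90) - 1735) = (44314 + (1 + (1/111)*(-9)))/(-90 - 1735) = (44314 + (1 - 3/37))/(-1825) = (44314 + 34/37)*(-1/1825) = (1639652/37)*(-1/1825) = -1639652/67525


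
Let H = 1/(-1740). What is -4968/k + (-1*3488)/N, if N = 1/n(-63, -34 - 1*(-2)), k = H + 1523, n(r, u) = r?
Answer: 582317130816/2650019 ≈ 2.1974e+5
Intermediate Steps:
H = -1/1740 ≈ -0.00057471
k = 2650019/1740 (k = -1/1740 + 1523 = 2650019/1740 ≈ 1523.0)
N = -1/63 (N = 1/(-63) = -1/63 ≈ -0.015873)
-4968/k + (-1*3488)/N = -4968/2650019/1740 + (-1*3488)/(-1/63) = -4968*1740/2650019 - 3488*(-63) = -8644320/2650019 + 219744 = 582317130816/2650019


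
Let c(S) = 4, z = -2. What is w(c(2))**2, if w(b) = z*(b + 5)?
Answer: 324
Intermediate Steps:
w(b) = -10 - 2*b (w(b) = -2*(b + 5) = -2*(5 + b) = -10 - 2*b)
w(c(2))**2 = (-10 - 2*4)**2 = (-10 - 8)**2 = (-18)**2 = 324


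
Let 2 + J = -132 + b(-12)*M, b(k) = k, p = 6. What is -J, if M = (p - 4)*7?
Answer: 302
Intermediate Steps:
M = 14 (M = (6 - 4)*7 = 2*7 = 14)
J = -302 (J = -2 + (-132 - 12*14) = -2 + (-132 - 168) = -2 - 300 = -302)
-J = -1*(-302) = 302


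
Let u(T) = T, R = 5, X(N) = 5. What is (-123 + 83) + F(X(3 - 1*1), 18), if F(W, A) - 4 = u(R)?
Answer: -31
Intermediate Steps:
F(W, A) = 9 (F(W, A) = 4 + 5 = 9)
(-123 + 83) + F(X(3 - 1*1), 18) = (-123 + 83) + 9 = -40 + 9 = -31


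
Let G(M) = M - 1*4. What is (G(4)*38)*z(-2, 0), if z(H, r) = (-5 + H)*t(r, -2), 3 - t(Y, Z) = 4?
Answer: 0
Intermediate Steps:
G(M) = -4 + M (G(M) = M - 4 = -4 + M)
t(Y, Z) = -1 (t(Y, Z) = 3 - 1*4 = 3 - 4 = -1)
z(H, r) = 5 - H (z(H, r) = (-5 + H)*(-1) = 5 - H)
(G(4)*38)*z(-2, 0) = ((-4 + 4)*38)*(5 - 1*(-2)) = (0*38)*(5 + 2) = 0*7 = 0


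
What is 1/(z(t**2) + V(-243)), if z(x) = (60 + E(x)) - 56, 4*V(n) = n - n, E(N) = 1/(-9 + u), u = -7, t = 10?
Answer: 16/63 ≈ 0.25397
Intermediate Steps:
E(N) = -1/16 (E(N) = 1/(-9 - 7) = 1/(-16) = -1/16)
V(n) = 0 (V(n) = (n - n)/4 = (1/4)*0 = 0)
z(x) = 63/16 (z(x) = (60 - 1/16) - 56 = 959/16 - 56 = 63/16)
1/(z(t**2) + V(-243)) = 1/(63/16 + 0) = 1/(63/16) = 16/63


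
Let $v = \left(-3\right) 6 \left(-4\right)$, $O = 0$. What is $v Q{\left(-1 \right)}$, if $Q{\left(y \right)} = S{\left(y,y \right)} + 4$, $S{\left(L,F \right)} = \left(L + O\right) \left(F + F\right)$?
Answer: $432$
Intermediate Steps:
$S{\left(L,F \right)} = 2 F L$ ($S{\left(L,F \right)} = \left(L + 0\right) \left(F + F\right) = L 2 F = 2 F L$)
$Q{\left(y \right)} = 4 + 2 y^{2}$ ($Q{\left(y \right)} = 2 y y + 4 = 2 y^{2} + 4 = 4 + 2 y^{2}$)
$v = 72$ ($v = \left(-18\right) \left(-4\right) = 72$)
$v Q{\left(-1 \right)} = 72 \left(4 + 2 \left(-1\right)^{2}\right) = 72 \left(4 + 2 \cdot 1\right) = 72 \left(4 + 2\right) = 72 \cdot 6 = 432$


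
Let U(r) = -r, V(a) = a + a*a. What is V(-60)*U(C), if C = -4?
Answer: 14160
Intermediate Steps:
V(a) = a + a²
V(-60)*U(C) = (-60*(1 - 60))*(-1*(-4)) = -60*(-59)*4 = 3540*4 = 14160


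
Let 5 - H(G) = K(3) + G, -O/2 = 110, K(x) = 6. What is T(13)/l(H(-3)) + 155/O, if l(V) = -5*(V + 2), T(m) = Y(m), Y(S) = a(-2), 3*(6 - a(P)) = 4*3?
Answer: -177/220 ≈ -0.80455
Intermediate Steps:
a(P) = 2 (a(P) = 6 - 4*3/3 = 6 - ⅓*12 = 6 - 4 = 2)
Y(S) = 2
T(m) = 2
O = -220 (O = -2*110 = -220)
H(G) = -1 - G (H(G) = 5 - (6 + G) = 5 + (-6 - G) = -1 - G)
l(V) = -10 - 5*V (l(V) = -5*(2 + V) = -10 - 5*V)
T(13)/l(H(-3)) + 155/O = 2/(-10 - 5*(-1 - 1*(-3))) + 155/(-220) = 2/(-10 - 5*(-1 + 3)) + 155*(-1/220) = 2/(-10 - 5*2) - 31/44 = 2/(-10 - 10) - 31/44 = 2/(-20) - 31/44 = 2*(-1/20) - 31/44 = -⅒ - 31/44 = -177/220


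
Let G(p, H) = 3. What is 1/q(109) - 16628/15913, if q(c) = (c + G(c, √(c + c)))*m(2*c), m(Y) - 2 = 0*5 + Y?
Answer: -409698007/392096320 ≈ -1.0449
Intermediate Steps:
m(Y) = 2 + Y (m(Y) = 2 + (0*5 + Y) = 2 + (0 + Y) = 2 + Y)
q(c) = (2 + 2*c)*(3 + c) (q(c) = (c + 3)*(2 + 2*c) = (3 + c)*(2 + 2*c) = (2 + 2*c)*(3 + c))
1/q(109) - 16628/15913 = 1/(2*(1 + 109)*(3 + 109)) - 16628/15913 = 1/(2*110*112) - 16628/15913 = 1/24640 - 1*16628/15913 = 1/24640 - 16628/15913 = -409698007/392096320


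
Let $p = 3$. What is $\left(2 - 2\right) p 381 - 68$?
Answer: $-68$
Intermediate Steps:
$\left(2 - 2\right) p 381 - 68 = \left(2 - 2\right) 3 \cdot 381 - 68 = 0 \cdot 3 \cdot 381 - 68 = 0 \cdot 381 - 68 = 0 - 68 = -68$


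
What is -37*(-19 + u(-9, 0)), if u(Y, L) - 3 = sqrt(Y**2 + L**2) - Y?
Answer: -74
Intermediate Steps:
u(Y, L) = 3 + sqrt(L**2 + Y**2) - Y (u(Y, L) = 3 + (sqrt(Y**2 + L**2) - Y) = 3 + (sqrt(L**2 + Y**2) - Y) = 3 + sqrt(L**2 + Y**2) - Y)
-37*(-19 + u(-9, 0)) = -37*(-19 + (3 + sqrt(0**2 + (-9)**2) - 1*(-9))) = -37*(-19 + (3 + sqrt(0 + 81) + 9)) = -37*(-19 + (3 + sqrt(81) + 9)) = -37*(-19 + (3 + 9 + 9)) = -37*(-19 + 21) = -37*2 = -74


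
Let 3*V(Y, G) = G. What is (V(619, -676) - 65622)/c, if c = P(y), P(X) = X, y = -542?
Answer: 98771/813 ≈ 121.49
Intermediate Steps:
V(Y, G) = G/3
c = -542
(V(619, -676) - 65622)/c = ((⅓)*(-676) - 65622)/(-542) = (-676/3 - 65622)*(-1/542) = -197542/3*(-1/542) = 98771/813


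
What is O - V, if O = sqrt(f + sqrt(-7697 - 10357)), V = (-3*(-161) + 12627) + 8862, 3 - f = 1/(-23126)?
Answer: -21972 + sqrt(1604458754 + 1604435628*I*sqrt(2006))/23126 ≈ -21964.0 + 8.1055*I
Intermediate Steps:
f = 69379/23126 (f = 3 - 1/(-23126) = 3 - 1*(-1/23126) = 3 + 1/23126 = 69379/23126 ≈ 3.0000)
V = 21972 (V = (483 + 12627) + 8862 = 13110 + 8862 = 21972)
O = sqrt(69379/23126 + 3*I*sqrt(2006)) (O = sqrt(69379/23126 + sqrt(-7697 - 10357)) = sqrt(69379/23126 + sqrt(-18054)) = sqrt(69379/23126 + 3*I*sqrt(2006)) ≈ 8.2885 + 8.1055*I)
O - V = sqrt(1604458754 + 1604435628*I*sqrt(2006))/23126 - 1*21972 = sqrt(1604458754 + 1604435628*I*sqrt(2006))/23126 - 21972 = -21972 + sqrt(1604458754 + 1604435628*I*sqrt(2006))/23126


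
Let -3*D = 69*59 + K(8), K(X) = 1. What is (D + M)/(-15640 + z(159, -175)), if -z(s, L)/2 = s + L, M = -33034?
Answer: 51587/23412 ≈ 2.2034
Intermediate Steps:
z(s, L) = -2*L - 2*s (z(s, L) = -2*(s + L) = -2*(L + s) = -2*L - 2*s)
D = -4072/3 (D = -(69*59 + 1)/3 = -(4071 + 1)/3 = -⅓*4072 = -4072/3 ≈ -1357.3)
(D + M)/(-15640 + z(159, -175)) = (-4072/3 - 33034)/(-15640 + (-2*(-175) - 2*159)) = -103174/(3*(-15640 + (350 - 318))) = -103174/(3*(-15640 + 32)) = -103174/3/(-15608) = -103174/3*(-1/15608) = 51587/23412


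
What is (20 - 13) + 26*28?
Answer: 735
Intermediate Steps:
(20 - 13) + 26*28 = 7 + 728 = 735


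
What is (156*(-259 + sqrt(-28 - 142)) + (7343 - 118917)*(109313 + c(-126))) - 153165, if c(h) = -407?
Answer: -12151271613 + 156*I*sqrt(170) ≈ -1.2151e+10 + 2034.0*I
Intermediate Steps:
(156*(-259 + sqrt(-28 - 142)) + (7343 - 118917)*(109313 + c(-126))) - 153165 = (156*(-259 + sqrt(-28 - 142)) + (7343 - 118917)*(109313 - 407)) - 153165 = (156*(-259 + sqrt(-170)) - 111574*108906) - 153165 = (156*(-259 + I*sqrt(170)) - 12151078044) - 153165 = ((-40404 + 156*I*sqrt(170)) - 12151078044) - 153165 = (-12151118448 + 156*I*sqrt(170)) - 153165 = -12151271613 + 156*I*sqrt(170)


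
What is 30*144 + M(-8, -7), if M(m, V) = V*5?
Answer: 4285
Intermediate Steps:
M(m, V) = 5*V
30*144 + M(-8, -7) = 30*144 + 5*(-7) = 4320 - 35 = 4285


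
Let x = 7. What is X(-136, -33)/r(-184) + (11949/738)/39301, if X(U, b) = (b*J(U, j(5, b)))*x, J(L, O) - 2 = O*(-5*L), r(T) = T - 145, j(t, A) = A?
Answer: -7158743145683/454398162 ≈ -15754.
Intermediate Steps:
r(T) = -145 + T
J(L, O) = 2 - 5*L*O (J(L, O) = 2 + O*(-5*L) = 2 - 5*L*O)
X(U, b) = 7*b*(2 - 5*U*b) (X(U, b) = (b*(2 - 5*U*b))*7 = 7*b*(2 - 5*U*b))
X(-136, -33)/r(-184) + (11949/738)/39301 = (7*(-33)*(2 - 5*(-136)*(-33)))/(-145 - 184) + (11949/738)/39301 = (7*(-33)*(2 - 22440))/(-329) + (11949*(1/738))*(1/39301) = (7*(-33)*(-22438))*(-1/329) + (3983/246)*(1/39301) = 5183178*(-1/329) + 3983/9668046 = -740454/47 + 3983/9668046 = -7158743145683/454398162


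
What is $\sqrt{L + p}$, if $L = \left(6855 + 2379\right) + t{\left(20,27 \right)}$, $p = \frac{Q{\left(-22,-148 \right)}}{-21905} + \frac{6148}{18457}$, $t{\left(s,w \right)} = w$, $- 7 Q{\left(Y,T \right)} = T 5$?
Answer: $\frac{\sqrt{2967140346808829514141}}{566020819} \approx 96.236$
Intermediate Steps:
$Q{\left(Y,T \right)} = - \frac{5 T}{7}$ ($Q{\left(Y,T \right)} = - \frac{T 5}{7} = - \frac{5 T}{7}$)
$p = \frac{185809080}{566020819}$ ($p = \frac{\left(- \frac{5}{7}\right) \left(-148\right)}{-21905} + \frac{6148}{18457} = \frac{740}{7} \left(- \frac{1}{21905}\right) + 6148 \cdot \frac{1}{18457} = - \frac{148}{30667} + \frac{6148}{18457} = \frac{185809080}{566020819} \approx 0.32827$)
$L = 9261$ ($L = \left(6855 + 2379\right) + 27 = 9234 + 27 = 9261$)
$\sqrt{L + p} = \sqrt{9261 + \frac{185809080}{566020819}} = \sqrt{\frac{5242104613839}{566020819}} = \frac{\sqrt{2967140346808829514141}}{566020819}$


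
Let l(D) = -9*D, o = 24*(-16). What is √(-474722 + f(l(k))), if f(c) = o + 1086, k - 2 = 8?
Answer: 2*I*√118505 ≈ 688.49*I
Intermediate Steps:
k = 10 (k = 2 + 8 = 10)
o = -384
f(c) = 702 (f(c) = -384 + 1086 = 702)
√(-474722 + f(l(k))) = √(-474722 + 702) = √(-474020) = 2*I*√118505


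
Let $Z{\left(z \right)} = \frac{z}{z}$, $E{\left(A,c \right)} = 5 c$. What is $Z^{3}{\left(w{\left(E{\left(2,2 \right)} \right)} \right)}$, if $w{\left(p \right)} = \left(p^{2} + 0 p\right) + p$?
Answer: $1$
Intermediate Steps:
$w{\left(p \right)} = p + p^{2}$ ($w{\left(p \right)} = \left(p^{2} + 0\right) + p = p^{2} + p = p + p^{2}$)
$Z{\left(z \right)} = 1$
$Z^{3}{\left(w{\left(E{\left(2,2 \right)} \right)} \right)} = 1^{3} = 1$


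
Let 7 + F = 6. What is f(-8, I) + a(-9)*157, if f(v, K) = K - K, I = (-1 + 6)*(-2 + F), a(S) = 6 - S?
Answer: 2355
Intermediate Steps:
F = -1 (F = -7 + 6 = -1)
I = -15 (I = (-1 + 6)*(-2 - 1) = 5*(-3) = -15)
f(v, K) = 0
f(-8, I) + a(-9)*157 = 0 + (6 - 1*(-9))*157 = 0 + (6 + 9)*157 = 0 + 15*157 = 0 + 2355 = 2355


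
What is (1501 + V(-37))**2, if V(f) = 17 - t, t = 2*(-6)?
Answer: 2340900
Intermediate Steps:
t = -12
V(f) = 29 (V(f) = 17 - 1*(-12) = 17 + 12 = 29)
(1501 + V(-37))**2 = (1501 + 29)**2 = 1530**2 = 2340900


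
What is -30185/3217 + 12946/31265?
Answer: -902086743/100579505 ≈ -8.9689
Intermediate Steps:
-30185/3217 + 12946/31265 = -902086743/100579505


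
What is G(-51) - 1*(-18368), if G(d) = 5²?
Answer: 18393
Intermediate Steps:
G(d) = 25
G(-51) - 1*(-18368) = 25 - 1*(-18368) = 25 + 18368 = 18393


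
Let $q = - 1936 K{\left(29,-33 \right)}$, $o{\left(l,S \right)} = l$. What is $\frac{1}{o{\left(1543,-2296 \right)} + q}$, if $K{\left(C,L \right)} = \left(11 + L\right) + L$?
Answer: $\frac{1}{108023} \approx 9.2573 \cdot 10^{-6}$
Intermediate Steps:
$K{\left(C,L \right)} = 11 + 2 L$
$q = 106480$ ($q = - 1936 \left(11 + 2 \left(-33\right)\right) = - 1936 \left(11 - 66\right) = \left(-1936\right) \left(-55\right) = 106480$)
$\frac{1}{o{\left(1543,-2296 \right)} + q} = \frac{1}{1543 + 106480} = \frac{1}{108023}$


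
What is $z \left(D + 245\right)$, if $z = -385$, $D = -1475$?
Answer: $473550$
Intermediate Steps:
$z \left(D + 245\right) = - 385 \left(-1475 + 245\right) = \left(-385\right) \left(-1230\right) = 473550$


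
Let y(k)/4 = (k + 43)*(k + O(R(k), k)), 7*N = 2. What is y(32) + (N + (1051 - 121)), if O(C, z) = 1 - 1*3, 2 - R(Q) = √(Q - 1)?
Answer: 69512/7 ≈ 9930.3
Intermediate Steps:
N = 2/7 (N = (⅐)*2 = 2/7 ≈ 0.28571)
R(Q) = 2 - √(-1 + Q) (R(Q) = 2 - √(Q - 1) = 2 - √(-1 + Q))
O(C, z) = -2 (O(C, z) = 1 - 3 = -2)
y(k) = 4*(-2 + k)*(43 + k) (y(k) = 4*((k + 43)*(k - 2)) = 4*((43 + k)*(-2 + k)) = 4*((-2 + k)*(43 + k)) = 4*(-2 + k)*(43 + k))
y(32) + (N + (1051 - 121)) = (-344 + 4*32² + 164*32) + (2/7 + (1051 - 121)) = (-344 + 4*1024 + 5248) + (2/7 + 930) = (-344 + 4096 + 5248) + 6512/7 = 9000 + 6512/7 = 69512/7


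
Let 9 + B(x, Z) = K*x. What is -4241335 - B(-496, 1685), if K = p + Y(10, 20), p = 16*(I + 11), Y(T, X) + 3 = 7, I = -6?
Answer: -4199662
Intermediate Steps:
Y(T, X) = 4 (Y(T, X) = -3 + 7 = 4)
p = 80 (p = 16*(-6 + 11) = 16*5 = 80)
K = 84 (K = 80 + 4 = 84)
B(x, Z) = -9 + 84*x
-4241335 - B(-496, 1685) = -4241335 - (-9 + 84*(-496)) = -4241335 - (-9 - 41664) = -4241335 - 1*(-41673) = -4241335 + 41673 = -4199662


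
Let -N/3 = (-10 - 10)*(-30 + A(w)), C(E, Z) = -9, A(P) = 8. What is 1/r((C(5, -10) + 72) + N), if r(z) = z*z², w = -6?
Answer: -1/1986121593 ≈ -5.0349e-10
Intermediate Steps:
N = -1320 (N = -3*(-10 - 10)*(-30 + 8) = -(-60)*(-22) = -3*440 = -1320)
r(z) = z³
1/r((C(5, -10) + 72) + N) = 1/(((-9 + 72) - 1320)³) = 1/((63 - 1320)³) = 1/((-1257)³) = 1/(-1986121593) = -1/1986121593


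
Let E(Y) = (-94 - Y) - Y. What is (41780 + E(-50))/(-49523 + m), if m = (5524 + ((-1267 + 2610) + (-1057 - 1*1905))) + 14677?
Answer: -41786/30941 ≈ -1.3505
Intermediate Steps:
m = 18582 (m = (5524 + (1343 + (-1057 - 1905))) + 14677 = (5524 + (1343 - 2962)) + 14677 = (5524 - 1619) + 14677 = 3905 + 14677 = 18582)
E(Y) = -94 - 2*Y
(41780 + E(-50))/(-49523 + m) = (41780 + (-94 - 2*(-50)))/(-49523 + 18582) = (41780 + (-94 + 100))/(-30941) = (41780 + 6)*(-1/30941) = 41786*(-1/30941) = -41786/30941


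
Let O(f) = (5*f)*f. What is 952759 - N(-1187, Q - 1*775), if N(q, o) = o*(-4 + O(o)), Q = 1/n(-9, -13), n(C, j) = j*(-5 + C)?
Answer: 14036447697694053/6028568 ≈ 2.3283e+9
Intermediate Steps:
Q = 1/182 (Q = 1/(-13*(-5 - 9)) = 1/(-13*(-14)) = 1/182 ≈ 0.0054945)
O(f) = 5*f²
N(q, o) = o*(-4 + 5*o²)
952759 - N(-1187, Q - 1*775) = 952759 - (1/182 - 1*775)*(-4 + 5*(1/182 - 1*775)²) = 952759 - (1/182 - 775)*(-4 + 5*(1/182 - 775)²) = 952759 - (-141049)*(-4 + 5*(-141049/182)²)/182 = 952759 - (-141049)*(-4 + 5*(19894820401/33124))/182 = 952759 - (-141049)*(-4 + 99474102005/33124)/182 = 952759 - (-141049)*99473969509/(182*33124) = 952759 - 1*(-14030703925274941/6028568) = 952759 + 14030703925274941/6028568 = 14036447697694053/6028568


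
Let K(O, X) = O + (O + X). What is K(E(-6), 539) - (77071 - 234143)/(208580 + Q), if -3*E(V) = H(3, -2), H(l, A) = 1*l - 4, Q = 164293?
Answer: 67128067/124291 ≈ 540.09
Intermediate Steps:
H(l, A) = -4 + l (H(l, A) = l - 4 = -4 + l)
E(V) = ⅓ (E(V) = -(-4 + 3)/3 = -⅓*(-1) = ⅓)
K(O, X) = X + 2*O
K(E(-6), 539) - (77071 - 234143)/(208580 + Q) = (539 + 2*(⅓)) - (77071 - 234143)/(208580 + 164293) = (539 + ⅔) - (-157072)/372873 = 1619/3 - (-157072)/372873 = 1619/3 - 1*(-157072/372873) = 1619/3 + 157072/372873 = 67128067/124291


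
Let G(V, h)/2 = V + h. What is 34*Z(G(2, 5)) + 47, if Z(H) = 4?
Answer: 183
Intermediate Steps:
G(V, h) = 2*V + 2*h (G(V, h) = 2*(V + h) = 2*V + 2*h)
34*Z(G(2, 5)) + 47 = 34*4 + 47 = 136 + 47 = 183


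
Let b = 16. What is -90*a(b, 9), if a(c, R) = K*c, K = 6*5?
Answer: -43200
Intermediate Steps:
K = 30
a(c, R) = 30*c
-90*a(b, 9) = -2700*16 = -90*480 = -43200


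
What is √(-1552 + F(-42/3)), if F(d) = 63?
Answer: I*√1489 ≈ 38.588*I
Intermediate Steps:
√(-1552 + F(-42/3)) = √(-1552 + 63) = √(-1489) = I*√1489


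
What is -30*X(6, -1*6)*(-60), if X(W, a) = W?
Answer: 10800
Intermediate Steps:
-30*X(6, -1*6)*(-60) = -30*6*(-60) = -180*(-60) = 10800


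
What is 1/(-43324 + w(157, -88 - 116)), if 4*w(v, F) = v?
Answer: -4/173139 ≈ -2.3103e-5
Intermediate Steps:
w(v, F) = v/4
1/(-43324 + w(157, -88 - 116)) = 1/(-43324 + (¼)*157) = 1/(-43324 + 157/4) = 1/(-173139/4) = -4/173139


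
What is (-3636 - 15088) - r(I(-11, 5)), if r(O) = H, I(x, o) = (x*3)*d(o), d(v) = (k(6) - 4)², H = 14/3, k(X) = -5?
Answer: -56186/3 ≈ -18729.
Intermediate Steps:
H = 14/3 (H = (⅓)*14 = 14/3 ≈ 4.6667)
d(v) = 81 (d(v) = (-5 - 4)² = (-9)² = 81)
I(x, o) = 243*x (I(x, o) = (x*3)*81 = (3*x)*81 = 243*x)
r(O) = 14/3
(-3636 - 15088) - r(I(-11, 5)) = (-3636 - 15088) - 1*14/3 = -18724 - 14/3 = -56186/3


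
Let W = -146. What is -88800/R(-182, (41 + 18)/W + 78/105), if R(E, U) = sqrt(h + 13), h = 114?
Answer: -88800*sqrt(127)/127 ≈ -7879.7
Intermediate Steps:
R(E, U) = sqrt(127) (R(E, U) = sqrt(114 + 13) = sqrt(127))
-88800/R(-182, (41 + 18)/W + 78/105) = -88800*sqrt(127)/127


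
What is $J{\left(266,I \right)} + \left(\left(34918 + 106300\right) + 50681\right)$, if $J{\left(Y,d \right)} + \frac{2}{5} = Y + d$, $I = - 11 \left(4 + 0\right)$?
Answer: $\frac{960603}{5} \approx 1.9212 \cdot 10^{5}$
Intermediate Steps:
$I = -44$ ($I = \left(-11\right) 4 = -44$)
$J{\left(Y,d \right)} = - \frac{2}{5} + Y + d$ ($J{\left(Y,d \right)} = - \frac{2}{5} + \left(Y + d\right) = - \frac{2}{5} + Y + d$)
$J{\left(266,I \right)} + \left(\left(34918 + 106300\right) + 50681\right) = \left(- \frac{2}{5} + 266 - 44\right) + \left(\left(34918 + 106300\right) + 50681\right) = \frac{1108}{5} + \left(141218 + 50681\right) = \frac{1108}{5} + 191899 = \frac{960603}{5}$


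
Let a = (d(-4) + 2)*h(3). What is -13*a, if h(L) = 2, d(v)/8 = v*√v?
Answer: -52 + 1664*I ≈ -52.0 + 1664.0*I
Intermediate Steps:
d(v) = 8*v^(3/2) (d(v) = 8*(v*√v) = 8*v^(3/2))
a = 4 - 128*I (a = (8*(-4)^(3/2) + 2)*2 = (8*(-8*I) + 2)*2 = (-64*I + 2)*2 = (2 - 64*I)*2 = 4 - 128*I ≈ 4.0 - 128.0*I)
-13*a = -13*(4 - 128*I) = -52 + 1664*I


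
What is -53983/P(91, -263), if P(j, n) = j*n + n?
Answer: 53983/24196 ≈ 2.2311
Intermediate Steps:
P(j, n) = n + j*n
-53983/P(91, -263) = -53983*(-1/(263*(1 + 91))) = -53983/((-263*92)) = -53983/(-24196) = -53983*(-1/24196) = 53983/24196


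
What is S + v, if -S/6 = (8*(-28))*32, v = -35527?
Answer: 7481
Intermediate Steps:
S = 43008 (S = -6*8*(-28)*32 = -(-1344)*32 = -6*(-7168) = 43008)
S + v = 43008 - 35527 = 7481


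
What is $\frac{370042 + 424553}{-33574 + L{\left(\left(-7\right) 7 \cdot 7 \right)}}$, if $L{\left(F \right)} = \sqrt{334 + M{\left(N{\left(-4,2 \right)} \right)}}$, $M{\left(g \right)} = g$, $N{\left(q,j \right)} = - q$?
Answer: $- \frac{13338866265}{563606569} - \frac{10329735 \sqrt{2}}{1127213138} \approx -23.68$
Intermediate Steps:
$L{\left(F \right)} = 13 \sqrt{2}$ ($L{\left(F \right)} = \sqrt{334 - -4} = \sqrt{334 + 4} = \sqrt{338} = 13 \sqrt{2}$)
$\frac{370042 + 424553}{-33574 + L{\left(\left(-7\right) 7 \cdot 7 \right)}} = \frac{370042 + 424553}{-33574 + 13 \sqrt{2}} = \frac{794595}{-33574 + 13 \sqrt{2}}$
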